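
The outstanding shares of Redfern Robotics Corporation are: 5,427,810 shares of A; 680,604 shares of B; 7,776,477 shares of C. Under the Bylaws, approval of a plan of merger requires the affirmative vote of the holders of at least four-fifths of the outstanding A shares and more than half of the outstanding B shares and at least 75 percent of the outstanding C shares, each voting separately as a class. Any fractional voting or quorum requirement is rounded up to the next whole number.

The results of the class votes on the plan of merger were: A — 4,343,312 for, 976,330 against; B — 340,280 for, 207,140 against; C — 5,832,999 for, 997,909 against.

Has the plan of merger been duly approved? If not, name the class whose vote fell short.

A: 4/5 of 5427810 = 4342248; 4,342,248 required, 4,343,312 in favor — approved.
B: a majority of 680604 is 340303; 340,303 required, 340,280 in favor — not approved.
C: 3/4 of 7776477 = 5832357.75, rounded up to 5832358; 5,832,358 required, 5,832,999 in favor — approved.

Not approved — the B shares did not give the required vote.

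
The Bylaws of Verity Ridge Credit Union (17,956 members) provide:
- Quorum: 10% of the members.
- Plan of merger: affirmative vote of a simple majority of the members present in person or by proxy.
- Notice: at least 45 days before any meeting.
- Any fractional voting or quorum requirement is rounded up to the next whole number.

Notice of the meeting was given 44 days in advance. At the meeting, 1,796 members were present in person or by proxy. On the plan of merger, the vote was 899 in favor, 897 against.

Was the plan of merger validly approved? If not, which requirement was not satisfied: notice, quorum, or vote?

Invalid — notice requirement not satisfied.

Notice: 44 days given; 45 required. Not satisfied.
Quorum: 10% of 17,956 = 1,795.60, rounded up to 1,796; 1,796 present. Satisfied.
Vote: requires a majority of those present (1,796); a majority of 1796 is 899, so 899 needed; 899 in favor. Satisfied.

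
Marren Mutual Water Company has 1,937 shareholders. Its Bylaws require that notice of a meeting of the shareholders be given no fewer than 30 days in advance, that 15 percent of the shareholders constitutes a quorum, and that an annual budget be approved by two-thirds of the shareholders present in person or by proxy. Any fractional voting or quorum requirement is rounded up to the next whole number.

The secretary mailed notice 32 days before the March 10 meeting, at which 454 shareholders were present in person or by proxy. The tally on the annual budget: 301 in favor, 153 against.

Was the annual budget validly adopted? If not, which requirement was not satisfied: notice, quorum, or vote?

Invalid — vote requirement not satisfied.

Notice: 32 days given; 30 required. Satisfied.
Quorum: 15% of 1,937 = 290.55, rounded up to 291; 454 present. Satisfied.
Vote: requires two-thirds of those present (454); 2/3 of 454 = 302.67, rounded up to 303, so 303 needed; 301 in favor. Not satisfied.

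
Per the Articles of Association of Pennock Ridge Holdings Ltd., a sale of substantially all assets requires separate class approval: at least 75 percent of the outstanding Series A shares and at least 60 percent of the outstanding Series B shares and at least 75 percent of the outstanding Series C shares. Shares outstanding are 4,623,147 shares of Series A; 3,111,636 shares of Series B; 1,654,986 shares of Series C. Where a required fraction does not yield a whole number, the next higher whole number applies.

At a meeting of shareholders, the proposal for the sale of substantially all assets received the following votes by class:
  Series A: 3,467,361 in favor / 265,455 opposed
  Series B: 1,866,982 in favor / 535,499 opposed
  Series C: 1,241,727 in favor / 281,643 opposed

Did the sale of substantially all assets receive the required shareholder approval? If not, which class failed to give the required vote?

Series A: 3/4 of 4623147 = 3467360.25, rounded up to 3467361; 3,467,361 required, 3,467,361 in favor — approved.
Series B: 3/5 of 3111636 = 1866981.60, rounded up to 1866982; 1,866,982 required, 1,866,982 in favor — approved.
Series C: 3/4 of 1654986 = 1241239.50, rounded up to 1241240; 1,241,240 required, 1,241,727 in favor — approved.

Approved — every class gave the required vote.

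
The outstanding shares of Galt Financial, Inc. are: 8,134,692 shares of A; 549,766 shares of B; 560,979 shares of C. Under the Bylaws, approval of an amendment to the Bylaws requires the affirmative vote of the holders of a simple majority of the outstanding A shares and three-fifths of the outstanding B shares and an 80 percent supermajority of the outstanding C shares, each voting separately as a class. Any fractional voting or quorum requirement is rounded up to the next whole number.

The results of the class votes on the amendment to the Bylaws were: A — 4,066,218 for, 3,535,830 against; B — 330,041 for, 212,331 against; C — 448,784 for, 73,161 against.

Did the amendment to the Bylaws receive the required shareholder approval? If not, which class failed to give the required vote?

Not approved — the A shares did not give the required vote.

A: a majority of 8134692 is 4067347; 4,067,347 required, 4,066,218 in favor — not approved.
B: 3/5 of 549766 = 329859.60, rounded up to 329860; 329,860 required, 330,041 in favor — approved.
C: 4/5 of 560979 = 448783.20, rounded up to 448784; 448,784 required, 448,784 in favor — approved.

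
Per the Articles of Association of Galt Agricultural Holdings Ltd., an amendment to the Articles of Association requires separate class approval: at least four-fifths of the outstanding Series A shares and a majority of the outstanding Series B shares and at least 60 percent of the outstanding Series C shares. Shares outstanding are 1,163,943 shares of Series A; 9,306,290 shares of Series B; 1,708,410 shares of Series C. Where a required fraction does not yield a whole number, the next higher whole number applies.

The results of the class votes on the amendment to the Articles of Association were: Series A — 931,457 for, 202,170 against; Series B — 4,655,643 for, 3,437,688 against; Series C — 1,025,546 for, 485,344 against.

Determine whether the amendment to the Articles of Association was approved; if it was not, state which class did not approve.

Approved — every class gave the required vote.

Series A: 4/5 of 1163943 = 931154.40, rounded up to 931155; 931,155 required, 931,457 in favor — approved.
Series B: a majority of 9306290 is 4653146; 4,653,146 required, 4,655,643 in favor — approved.
Series C: 3/5 of 1708410 = 1025046; 1,025,046 required, 1,025,546 in favor — approved.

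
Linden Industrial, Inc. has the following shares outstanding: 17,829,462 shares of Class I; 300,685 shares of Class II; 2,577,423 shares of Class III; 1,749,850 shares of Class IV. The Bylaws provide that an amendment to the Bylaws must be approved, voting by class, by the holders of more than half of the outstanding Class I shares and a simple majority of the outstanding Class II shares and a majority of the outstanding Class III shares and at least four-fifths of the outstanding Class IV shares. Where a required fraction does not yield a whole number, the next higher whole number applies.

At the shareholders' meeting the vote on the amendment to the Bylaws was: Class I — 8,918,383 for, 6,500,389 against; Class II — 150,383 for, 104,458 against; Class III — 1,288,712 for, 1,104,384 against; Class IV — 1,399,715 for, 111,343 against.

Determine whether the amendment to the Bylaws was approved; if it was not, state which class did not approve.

Class I: a majority of 17829462 is 8914732; 8,914,732 required, 8,918,383 in favor — approved.
Class II: a majority of 300685 is 150343; 150,343 required, 150,383 in favor — approved.
Class III: a majority of 2577423 is 1288712; 1,288,712 required, 1,288,712 in favor — approved.
Class IV: 4/5 of 1749850 = 1399880; 1,399,880 required, 1,399,715 in favor — not approved.

Not approved — the Class IV shares did not give the required vote.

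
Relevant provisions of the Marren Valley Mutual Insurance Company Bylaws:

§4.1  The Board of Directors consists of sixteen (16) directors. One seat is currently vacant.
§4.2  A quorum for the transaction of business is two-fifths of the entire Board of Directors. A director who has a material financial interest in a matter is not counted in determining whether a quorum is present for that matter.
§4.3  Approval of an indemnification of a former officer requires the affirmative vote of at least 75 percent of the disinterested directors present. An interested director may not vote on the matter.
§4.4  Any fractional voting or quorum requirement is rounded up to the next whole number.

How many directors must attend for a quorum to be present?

7

2/5 of 16 = 6.40, rounded up to 7.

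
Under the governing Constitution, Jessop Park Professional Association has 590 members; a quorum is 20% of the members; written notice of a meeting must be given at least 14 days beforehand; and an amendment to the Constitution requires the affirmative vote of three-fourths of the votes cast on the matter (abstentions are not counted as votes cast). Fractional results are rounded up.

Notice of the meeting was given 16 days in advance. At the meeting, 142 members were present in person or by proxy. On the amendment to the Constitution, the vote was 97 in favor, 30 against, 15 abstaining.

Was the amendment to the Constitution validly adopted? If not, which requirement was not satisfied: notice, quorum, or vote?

Valid — all requirements satisfied.

Notice: 16 days given; 14 required. Satisfied.
Quorum: 20% of 590 = 118; 142 present. Satisfied.
Vote: requires three-fourths of the votes cast (142 − 15 abstaining = 127); 3/4 of 127 = 95.25, rounded up to 96, so 96 needed; 97 in favor. Satisfied.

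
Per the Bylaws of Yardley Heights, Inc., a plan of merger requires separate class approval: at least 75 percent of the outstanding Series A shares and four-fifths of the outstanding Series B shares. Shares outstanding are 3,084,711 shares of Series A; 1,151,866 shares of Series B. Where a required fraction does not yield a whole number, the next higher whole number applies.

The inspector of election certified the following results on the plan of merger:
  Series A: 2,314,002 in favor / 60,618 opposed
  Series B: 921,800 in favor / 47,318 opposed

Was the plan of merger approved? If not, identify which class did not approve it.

Series A: 3/4 of 3084711 = 2313533.25, rounded up to 2313534; 2,313,534 required, 2,314,002 in favor — approved.
Series B: 4/5 of 1151866 = 921492.80, rounded up to 921493; 921,493 required, 921,800 in favor — approved.

Approved — every class gave the required vote.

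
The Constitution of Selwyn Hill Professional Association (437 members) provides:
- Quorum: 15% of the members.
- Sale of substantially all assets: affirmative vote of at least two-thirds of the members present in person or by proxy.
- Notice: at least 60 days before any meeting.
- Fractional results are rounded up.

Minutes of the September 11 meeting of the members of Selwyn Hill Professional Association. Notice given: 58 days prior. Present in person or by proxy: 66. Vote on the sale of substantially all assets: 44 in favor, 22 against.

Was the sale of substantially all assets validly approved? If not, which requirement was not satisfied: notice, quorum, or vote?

Invalid — notice requirement not satisfied.

Notice: 58 days given; 60 required. Not satisfied.
Quorum: 15% of 437 = 65.55, rounded up to 66; 66 present. Satisfied.
Vote: requires two-thirds of those present (66); 2/3 of 66 = 44, so 44 needed; 44 in favor. Satisfied.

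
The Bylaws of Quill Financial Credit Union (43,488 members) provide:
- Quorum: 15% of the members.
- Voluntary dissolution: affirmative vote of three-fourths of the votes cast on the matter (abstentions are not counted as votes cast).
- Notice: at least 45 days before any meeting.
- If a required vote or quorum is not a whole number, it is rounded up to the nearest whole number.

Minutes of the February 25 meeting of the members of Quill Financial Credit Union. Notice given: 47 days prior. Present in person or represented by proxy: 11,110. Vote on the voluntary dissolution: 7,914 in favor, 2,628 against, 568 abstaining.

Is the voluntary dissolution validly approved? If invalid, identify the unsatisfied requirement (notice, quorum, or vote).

Valid — all requirements satisfied.

Notice: 47 days given; 45 required. Satisfied.
Quorum: 15% of 43,488 = 6,523.20, rounded up to 6,524; 11,110 present. Satisfied.
Vote: requires three-fourths of the votes cast (11,110 − 568 abstaining = 10,542); 3/4 of 10542 = 7906.50, rounded up to 7907, so 7,907 needed; 7,914 in favor. Satisfied.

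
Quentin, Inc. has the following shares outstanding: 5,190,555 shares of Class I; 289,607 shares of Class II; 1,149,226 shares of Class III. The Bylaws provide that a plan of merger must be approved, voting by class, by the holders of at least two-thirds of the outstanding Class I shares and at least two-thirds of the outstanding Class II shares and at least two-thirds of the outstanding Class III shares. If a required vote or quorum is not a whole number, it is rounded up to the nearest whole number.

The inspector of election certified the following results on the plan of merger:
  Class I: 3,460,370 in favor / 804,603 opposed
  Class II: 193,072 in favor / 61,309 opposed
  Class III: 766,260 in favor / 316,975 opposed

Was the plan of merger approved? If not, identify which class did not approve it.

Class I: 2/3 of 5190555 = 3460370; 3,460,370 required, 3,460,370 in favor — approved.
Class II: 2/3 of 289607 = 193071.33, rounded up to 193072; 193,072 required, 193,072 in favor — approved.
Class III: 2/3 of 1149226 = 766150.67, rounded up to 766151; 766,151 required, 766,260 in favor — approved.

Approved — every class gave the required vote.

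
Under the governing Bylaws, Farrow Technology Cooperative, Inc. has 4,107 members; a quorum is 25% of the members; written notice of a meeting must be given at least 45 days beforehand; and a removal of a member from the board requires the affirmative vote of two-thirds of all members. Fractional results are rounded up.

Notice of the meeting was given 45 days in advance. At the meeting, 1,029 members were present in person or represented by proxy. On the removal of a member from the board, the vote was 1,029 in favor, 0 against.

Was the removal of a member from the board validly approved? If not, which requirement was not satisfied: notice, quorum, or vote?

Notice: 45 days given; 45 required. Satisfied.
Quorum: 25% of 4,107 = 1,026.75, rounded up to 1,027; 1,029 present. Satisfied.
Vote: requires two-thirds of all members (4,107); 2/3 of 4107 = 2738, so 2,738 needed; 1,029 in favor. Not satisfied.

Invalid — vote requirement not satisfied.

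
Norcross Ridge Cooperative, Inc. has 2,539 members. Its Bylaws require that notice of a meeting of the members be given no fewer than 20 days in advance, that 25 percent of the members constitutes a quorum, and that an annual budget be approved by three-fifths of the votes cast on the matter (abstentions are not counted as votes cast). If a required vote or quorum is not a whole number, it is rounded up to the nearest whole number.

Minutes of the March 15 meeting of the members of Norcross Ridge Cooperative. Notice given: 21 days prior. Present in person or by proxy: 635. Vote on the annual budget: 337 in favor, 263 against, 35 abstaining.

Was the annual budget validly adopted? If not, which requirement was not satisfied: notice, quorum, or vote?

Invalid — vote requirement not satisfied.

Notice: 21 days given; 20 required. Satisfied.
Quorum: 25% of 2,539 = 634.75, rounded up to 635; 635 present. Satisfied.
Vote: requires three-fifths of the votes cast (635 − 35 abstaining = 600); 3/5 of 600 = 360, so 360 needed; 337 in favor. Not satisfied.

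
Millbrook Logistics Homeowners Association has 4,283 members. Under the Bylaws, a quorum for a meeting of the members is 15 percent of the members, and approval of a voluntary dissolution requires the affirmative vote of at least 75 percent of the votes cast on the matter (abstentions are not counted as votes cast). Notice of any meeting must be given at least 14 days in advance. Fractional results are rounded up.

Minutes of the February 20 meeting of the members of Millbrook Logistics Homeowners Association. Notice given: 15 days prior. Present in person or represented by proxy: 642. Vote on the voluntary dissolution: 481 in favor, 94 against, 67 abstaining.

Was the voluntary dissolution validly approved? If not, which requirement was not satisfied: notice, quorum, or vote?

Invalid — quorum requirement not satisfied.

Notice: 15 days given; 14 required. Satisfied.
Quorum: 15% of 4,283 = 642.45, rounded up to 643; 642 present. Not satisfied.
Vote: requires three-fourths of the votes cast (642 − 67 abstaining = 575); 3/4 of 575 = 431.25, rounded up to 432, so 432 needed; 481 in favor. Satisfied.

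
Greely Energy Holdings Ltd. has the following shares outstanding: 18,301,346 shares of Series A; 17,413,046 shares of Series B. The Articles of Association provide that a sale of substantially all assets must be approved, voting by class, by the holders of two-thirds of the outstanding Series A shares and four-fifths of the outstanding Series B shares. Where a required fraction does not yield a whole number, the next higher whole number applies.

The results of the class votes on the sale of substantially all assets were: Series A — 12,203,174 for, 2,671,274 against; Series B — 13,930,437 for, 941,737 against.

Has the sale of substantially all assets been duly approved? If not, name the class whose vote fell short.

Series A: 2/3 of 18301346 = 12200897.33, rounded up to 12200898; 12,200,898 required, 12,203,174 in favor — approved.
Series B: 4/5 of 17413046 = 13930436.80, rounded up to 13930437; 13,930,437 required, 13,930,437 in favor — approved.

Approved — every class gave the required vote.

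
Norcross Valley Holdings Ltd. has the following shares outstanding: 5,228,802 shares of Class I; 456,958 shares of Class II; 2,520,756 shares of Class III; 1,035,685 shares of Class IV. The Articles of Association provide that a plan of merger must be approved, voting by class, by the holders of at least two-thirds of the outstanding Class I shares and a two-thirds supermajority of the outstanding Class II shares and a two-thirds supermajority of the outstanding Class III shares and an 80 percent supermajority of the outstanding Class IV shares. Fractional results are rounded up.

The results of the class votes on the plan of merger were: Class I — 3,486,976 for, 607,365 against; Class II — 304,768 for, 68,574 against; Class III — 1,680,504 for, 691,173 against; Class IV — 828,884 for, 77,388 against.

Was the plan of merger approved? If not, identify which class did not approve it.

Approved — every class gave the required vote.

Class I: 2/3 of 5228802 = 3485868; 3,485,868 required, 3,486,976 in favor — approved.
Class II: 2/3 of 456958 = 304638.67, rounded up to 304639; 304,639 required, 304,768 in favor — approved.
Class III: 2/3 of 2520756 = 1680504; 1,680,504 required, 1,680,504 in favor — approved.
Class IV: 4/5 of 1035685 = 828548; 828,548 required, 828,884 in favor — approved.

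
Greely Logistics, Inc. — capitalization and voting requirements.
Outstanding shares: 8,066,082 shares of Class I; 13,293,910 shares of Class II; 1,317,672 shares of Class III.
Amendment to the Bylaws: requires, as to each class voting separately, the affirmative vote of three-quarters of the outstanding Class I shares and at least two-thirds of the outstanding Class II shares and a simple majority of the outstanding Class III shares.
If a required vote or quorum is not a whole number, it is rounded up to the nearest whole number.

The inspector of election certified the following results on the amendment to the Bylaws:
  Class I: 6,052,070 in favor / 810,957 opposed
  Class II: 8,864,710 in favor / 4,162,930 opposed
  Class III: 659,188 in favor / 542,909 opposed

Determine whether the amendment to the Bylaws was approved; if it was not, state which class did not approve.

Approved — every class gave the required vote.

Class I: 3/4 of 8066082 = 6049561.50, rounded up to 6049562; 6,049,562 required, 6,052,070 in favor — approved.
Class II: 2/3 of 13293910 = 8862606.67, rounded up to 8862607; 8,862,607 required, 8,864,710 in favor — approved.
Class III: a majority of 1317672 is 658837; 658,837 required, 659,188 in favor — approved.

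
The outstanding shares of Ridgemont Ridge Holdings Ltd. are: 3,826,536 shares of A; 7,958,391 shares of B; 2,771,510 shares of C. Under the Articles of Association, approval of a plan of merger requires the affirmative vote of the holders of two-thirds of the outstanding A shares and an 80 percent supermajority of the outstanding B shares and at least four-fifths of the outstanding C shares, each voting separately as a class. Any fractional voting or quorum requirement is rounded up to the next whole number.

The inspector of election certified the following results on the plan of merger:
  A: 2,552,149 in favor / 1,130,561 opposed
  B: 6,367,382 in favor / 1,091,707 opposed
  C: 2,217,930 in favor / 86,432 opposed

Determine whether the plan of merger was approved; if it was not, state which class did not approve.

Approved — every class gave the required vote.

A: 2/3 of 3826536 = 2551024; 2,551,024 required, 2,552,149 in favor — approved.
B: 4/5 of 7958391 = 6366712.80, rounded up to 6366713; 6,366,713 required, 6,367,382 in favor — approved.
C: 4/5 of 2771510 = 2217208; 2,217,208 required, 2,217,930 in favor — approved.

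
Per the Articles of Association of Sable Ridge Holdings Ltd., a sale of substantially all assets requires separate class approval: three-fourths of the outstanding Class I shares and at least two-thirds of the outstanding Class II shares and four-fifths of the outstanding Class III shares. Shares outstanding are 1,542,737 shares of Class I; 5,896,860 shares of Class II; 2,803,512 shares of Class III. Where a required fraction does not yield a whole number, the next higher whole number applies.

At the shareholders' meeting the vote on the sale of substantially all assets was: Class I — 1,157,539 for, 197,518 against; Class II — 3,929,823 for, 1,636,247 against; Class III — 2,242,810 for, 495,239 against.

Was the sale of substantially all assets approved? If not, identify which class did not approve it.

Class I: 3/4 of 1542737 = 1157052.75, rounded up to 1157053; 1,157,053 required, 1,157,539 in favor — approved.
Class II: 2/3 of 5896860 = 3931240; 3,931,240 required, 3,929,823 in favor — not approved.
Class III: 4/5 of 2803512 = 2242809.60, rounded up to 2242810; 2,242,810 required, 2,242,810 in favor — approved.

Not approved — the Class II shares did not give the required vote.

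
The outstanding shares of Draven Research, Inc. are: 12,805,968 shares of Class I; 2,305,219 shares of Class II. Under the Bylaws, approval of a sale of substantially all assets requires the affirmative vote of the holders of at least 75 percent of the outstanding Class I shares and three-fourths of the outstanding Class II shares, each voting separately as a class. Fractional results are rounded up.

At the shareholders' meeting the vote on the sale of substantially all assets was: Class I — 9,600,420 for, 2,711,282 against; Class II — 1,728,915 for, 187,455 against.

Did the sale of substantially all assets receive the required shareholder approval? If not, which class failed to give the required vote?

Class I: 3/4 of 12805968 = 9604476; 9,604,476 required, 9,600,420 in favor — not approved.
Class II: 3/4 of 2305219 = 1728914.25, rounded up to 1728915; 1,728,915 required, 1,728,915 in favor — approved.

Not approved — the Class I shares did not give the required vote.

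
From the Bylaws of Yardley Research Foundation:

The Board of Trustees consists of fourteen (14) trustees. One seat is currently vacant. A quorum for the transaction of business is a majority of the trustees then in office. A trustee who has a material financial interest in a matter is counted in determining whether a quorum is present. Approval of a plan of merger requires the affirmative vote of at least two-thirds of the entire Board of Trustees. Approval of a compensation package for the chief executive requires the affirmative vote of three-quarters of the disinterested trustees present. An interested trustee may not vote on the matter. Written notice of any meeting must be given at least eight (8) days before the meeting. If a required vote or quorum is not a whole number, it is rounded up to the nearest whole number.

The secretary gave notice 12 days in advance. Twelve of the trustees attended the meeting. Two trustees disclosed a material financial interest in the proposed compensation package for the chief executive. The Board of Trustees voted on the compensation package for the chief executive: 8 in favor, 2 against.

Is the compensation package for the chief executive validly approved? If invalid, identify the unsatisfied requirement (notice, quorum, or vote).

Notice: 12 days given; 8 required (12 ≥ 8). Satisfied.
Quorum: 12 present (interested trustees count toward quorum); quorum is 7. Satisfied.
Vote: the compensation package for the chief executive requires three-fourths of the disinterested trustees present (12 − 2 = 10). 3/4 of 10 = 7.50, rounded up to 8, so 8 affirmative votes are needed; 8 voted in favor. Satisfied.

Valid — all requirements satisfied.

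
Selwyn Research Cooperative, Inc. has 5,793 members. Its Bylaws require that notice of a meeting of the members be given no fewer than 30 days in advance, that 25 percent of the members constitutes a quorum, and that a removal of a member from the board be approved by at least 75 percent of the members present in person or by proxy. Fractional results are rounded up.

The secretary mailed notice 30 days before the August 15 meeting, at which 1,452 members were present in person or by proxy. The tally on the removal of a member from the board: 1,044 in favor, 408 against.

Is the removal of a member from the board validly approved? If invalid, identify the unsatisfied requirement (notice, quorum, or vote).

Invalid — vote requirement not satisfied.

Notice: 30 days given; 30 required. Satisfied.
Quorum: 25% of 5,793 = 1,448.25, rounded up to 1,449; 1,452 present. Satisfied.
Vote: requires three-fourths of those present (1,452); 3/4 of 1452 = 1089, so 1,089 needed; 1,044 in favor. Not satisfied.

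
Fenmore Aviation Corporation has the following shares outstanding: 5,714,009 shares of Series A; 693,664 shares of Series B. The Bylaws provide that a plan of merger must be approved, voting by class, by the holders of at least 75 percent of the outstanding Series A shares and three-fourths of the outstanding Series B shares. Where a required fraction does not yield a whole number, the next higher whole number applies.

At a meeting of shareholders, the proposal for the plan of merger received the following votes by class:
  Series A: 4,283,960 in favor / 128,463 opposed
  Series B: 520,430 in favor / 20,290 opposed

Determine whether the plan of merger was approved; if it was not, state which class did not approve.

Series A: 3/4 of 5714009 = 4285506.75, rounded up to 4285507; 4,285,507 required, 4,283,960 in favor — not approved.
Series B: 3/4 of 693664 = 520248; 520,248 required, 520,430 in favor — approved.

Not approved — the Series A shares did not give the required vote.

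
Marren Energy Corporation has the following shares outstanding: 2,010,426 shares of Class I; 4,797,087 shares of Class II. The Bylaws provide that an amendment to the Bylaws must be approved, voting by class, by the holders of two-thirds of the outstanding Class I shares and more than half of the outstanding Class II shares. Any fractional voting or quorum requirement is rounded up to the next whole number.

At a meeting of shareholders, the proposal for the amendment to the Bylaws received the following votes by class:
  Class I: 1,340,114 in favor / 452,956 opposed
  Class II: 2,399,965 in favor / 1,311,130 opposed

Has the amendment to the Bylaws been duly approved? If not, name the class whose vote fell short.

Class I: 2/3 of 2010426 = 1340284; 1,340,284 required, 1,340,114 in favor — not approved.
Class II: a majority of 4797087 is 2398544; 2,398,544 required, 2,399,965 in favor — approved.

Not approved — the Class I shares did not give the required vote.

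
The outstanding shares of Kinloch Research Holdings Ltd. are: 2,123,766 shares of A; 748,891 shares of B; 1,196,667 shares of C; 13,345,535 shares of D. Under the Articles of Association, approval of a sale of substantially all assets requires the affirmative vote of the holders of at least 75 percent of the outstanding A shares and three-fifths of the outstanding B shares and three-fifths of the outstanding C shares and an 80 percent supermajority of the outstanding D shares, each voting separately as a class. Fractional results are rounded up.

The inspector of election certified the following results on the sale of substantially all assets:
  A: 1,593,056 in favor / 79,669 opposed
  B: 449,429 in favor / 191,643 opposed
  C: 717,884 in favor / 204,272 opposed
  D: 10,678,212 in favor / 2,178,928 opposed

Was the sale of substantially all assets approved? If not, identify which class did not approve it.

A: 3/4 of 2123766 = 1592824.50, rounded up to 1592825; 1,592,825 required, 1,593,056 in favor — approved.
B: 3/5 of 748891 = 449334.60, rounded up to 449335; 449,335 required, 449,429 in favor — approved.
C: 3/5 of 1196667 = 718000.20, rounded up to 718001; 718,001 required, 717,884 in favor — not approved.
D: 4/5 of 13345535 = 10676428; 10,676,428 required, 10,678,212 in favor — approved.

Not approved — the C shares did not give the required vote.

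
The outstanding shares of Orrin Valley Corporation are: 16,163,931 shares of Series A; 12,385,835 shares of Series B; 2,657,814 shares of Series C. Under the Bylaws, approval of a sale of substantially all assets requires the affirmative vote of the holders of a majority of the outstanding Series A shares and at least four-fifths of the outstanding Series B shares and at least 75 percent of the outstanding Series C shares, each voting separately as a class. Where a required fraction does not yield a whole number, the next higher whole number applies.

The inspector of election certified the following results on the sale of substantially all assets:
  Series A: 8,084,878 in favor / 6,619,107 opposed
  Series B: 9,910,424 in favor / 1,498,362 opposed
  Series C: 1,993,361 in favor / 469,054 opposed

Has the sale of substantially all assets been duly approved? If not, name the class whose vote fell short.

Series A: a majority of 16163931 is 8081966; 8,081,966 required, 8,084,878 in favor — approved.
Series B: 4/5 of 12385835 = 9908668; 9,908,668 required, 9,910,424 in favor — approved.
Series C: 3/4 of 2657814 = 1993360.50, rounded up to 1993361; 1,993,361 required, 1,993,361 in favor — approved.

Approved — every class gave the required vote.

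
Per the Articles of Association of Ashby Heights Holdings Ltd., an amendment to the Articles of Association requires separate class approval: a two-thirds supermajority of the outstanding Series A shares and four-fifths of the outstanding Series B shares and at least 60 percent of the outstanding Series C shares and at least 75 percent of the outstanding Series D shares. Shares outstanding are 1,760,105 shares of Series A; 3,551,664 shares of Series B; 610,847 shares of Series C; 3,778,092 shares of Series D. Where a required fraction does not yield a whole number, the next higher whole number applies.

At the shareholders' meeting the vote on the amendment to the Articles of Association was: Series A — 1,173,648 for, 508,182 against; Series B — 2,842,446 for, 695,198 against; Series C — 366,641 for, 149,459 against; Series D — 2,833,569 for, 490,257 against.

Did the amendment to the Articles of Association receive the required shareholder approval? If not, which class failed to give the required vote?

Series A: 2/3 of 1760105 = 1173403.33, rounded up to 1173404; 1,173,404 required, 1,173,648 in favor — approved.
Series B: 4/5 of 3551664 = 2841331.20, rounded up to 2841332; 2,841,332 required, 2,842,446 in favor — approved.
Series C: 3/5 of 610847 = 366508.20, rounded up to 366509; 366,509 required, 366,641 in favor — approved.
Series D: 3/4 of 3778092 = 2833569; 2,833,569 required, 2,833,569 in favor — approved.

Approved — every class gave the required vote.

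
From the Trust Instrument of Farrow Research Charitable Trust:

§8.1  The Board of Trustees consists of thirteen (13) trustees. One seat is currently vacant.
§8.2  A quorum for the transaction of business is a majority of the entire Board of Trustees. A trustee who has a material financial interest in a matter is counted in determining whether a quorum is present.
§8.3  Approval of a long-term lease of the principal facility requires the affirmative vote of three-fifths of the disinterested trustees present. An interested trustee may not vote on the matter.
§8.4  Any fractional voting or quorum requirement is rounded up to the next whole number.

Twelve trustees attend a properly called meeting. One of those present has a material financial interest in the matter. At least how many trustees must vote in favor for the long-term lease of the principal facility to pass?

The long-term lease of the principal facility requires three-fifths of the disinterested trustees present (12 − 1 = 11).
3/5 of 11 = 6.60, rounded up to 7.

7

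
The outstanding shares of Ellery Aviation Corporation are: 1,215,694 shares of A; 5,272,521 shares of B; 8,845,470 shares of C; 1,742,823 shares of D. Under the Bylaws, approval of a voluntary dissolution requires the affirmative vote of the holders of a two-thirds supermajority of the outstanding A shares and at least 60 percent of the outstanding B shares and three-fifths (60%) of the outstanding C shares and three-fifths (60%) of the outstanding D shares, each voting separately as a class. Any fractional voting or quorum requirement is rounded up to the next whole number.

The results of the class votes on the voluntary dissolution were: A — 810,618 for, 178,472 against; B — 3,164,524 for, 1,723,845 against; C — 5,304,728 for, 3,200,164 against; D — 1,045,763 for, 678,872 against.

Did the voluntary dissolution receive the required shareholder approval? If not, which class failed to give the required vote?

A: 2/3 of 1215694 = 810462.67, rounded up to 810463; 810,463 required, 810,618 in favor — approved.
B: 3/5 of 5272521 = 3163512.60, rounded up to 3163513; 3,163,513 required, 3,164,524 in favor — approved.
C: 3/5 of 8845470 = 5307282; 5,307,282 required, 5,304,728 in favor — not approved.
D: 3/5 of 1742823 = 1045693.80, rounded up to 1045694; 1,045,694 required, 1,045,763 in favor — approved.

Not approved — the C shares did not give the required vote.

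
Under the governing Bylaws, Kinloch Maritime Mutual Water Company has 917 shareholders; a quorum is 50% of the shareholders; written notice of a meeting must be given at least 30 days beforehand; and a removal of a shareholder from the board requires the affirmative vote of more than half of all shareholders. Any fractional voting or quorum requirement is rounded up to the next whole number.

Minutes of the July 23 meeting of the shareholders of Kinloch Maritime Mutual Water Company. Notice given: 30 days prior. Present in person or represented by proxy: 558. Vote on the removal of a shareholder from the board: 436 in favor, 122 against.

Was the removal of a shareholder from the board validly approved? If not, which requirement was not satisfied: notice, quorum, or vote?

Notice: 30 days given; 30 required. Satisfied.
Quorum: 50% of 917 = 458.50, rounded up to 459; 558 present. Satisfied.
Vote: requires a majority of all shareholders (917); a majority of 917 is 459, so 459 needed; 436 in favor. Not satisfied.

Invalid — vote requirement not satisfied.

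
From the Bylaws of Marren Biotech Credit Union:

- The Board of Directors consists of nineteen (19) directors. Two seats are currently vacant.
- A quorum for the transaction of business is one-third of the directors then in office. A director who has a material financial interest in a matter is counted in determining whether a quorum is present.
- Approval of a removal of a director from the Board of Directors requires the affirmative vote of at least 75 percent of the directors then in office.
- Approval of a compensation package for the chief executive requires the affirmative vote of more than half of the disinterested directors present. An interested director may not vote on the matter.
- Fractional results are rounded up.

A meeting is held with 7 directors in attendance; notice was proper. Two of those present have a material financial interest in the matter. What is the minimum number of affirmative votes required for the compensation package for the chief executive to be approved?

3

The compensation package for the chief executive requires a majority of the disinterested directors present (7 − 2 = 5).
A majority of 5 is 3.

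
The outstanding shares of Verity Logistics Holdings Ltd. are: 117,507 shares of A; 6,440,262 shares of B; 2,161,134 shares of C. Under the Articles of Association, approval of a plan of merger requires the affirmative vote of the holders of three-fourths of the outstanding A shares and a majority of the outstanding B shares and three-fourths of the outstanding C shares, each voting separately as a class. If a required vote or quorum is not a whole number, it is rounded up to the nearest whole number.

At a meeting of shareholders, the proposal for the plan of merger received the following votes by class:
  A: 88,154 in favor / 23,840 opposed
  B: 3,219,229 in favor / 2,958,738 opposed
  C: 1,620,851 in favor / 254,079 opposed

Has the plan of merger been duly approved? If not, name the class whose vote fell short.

A: 3/4 of 117507 = 88130.25, rounded up to 88131; 88,131 required, 88,154 in favor — approved.
B: a majority of 6440262 is 3220132; 3,220,132 required, 3,219,229 in favor — not approved.
C: 3/4 of 2161134 = 1620850.50, rounded up to 1620851; 1,620,851 required, 1,620,851 in favor — approved.

Not approved — the B shares did not give the required vote.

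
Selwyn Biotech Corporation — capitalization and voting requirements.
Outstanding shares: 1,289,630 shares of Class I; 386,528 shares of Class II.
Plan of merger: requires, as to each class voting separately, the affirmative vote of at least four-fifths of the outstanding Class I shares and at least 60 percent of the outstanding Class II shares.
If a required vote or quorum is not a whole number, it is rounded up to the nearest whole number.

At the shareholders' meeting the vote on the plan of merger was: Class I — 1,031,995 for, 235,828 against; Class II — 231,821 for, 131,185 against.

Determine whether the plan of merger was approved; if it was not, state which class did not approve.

Not approved — the Class II shares did not give the required vote.

Class I: 4/5 of 1289630 = 1031704; 1,031,704 required, 1,031,995 in favor — approved.
Class II: 3/5 of 386528 = 231916.80, rounded up to 231917; 231,917 required, 231,821 in favor — not approved.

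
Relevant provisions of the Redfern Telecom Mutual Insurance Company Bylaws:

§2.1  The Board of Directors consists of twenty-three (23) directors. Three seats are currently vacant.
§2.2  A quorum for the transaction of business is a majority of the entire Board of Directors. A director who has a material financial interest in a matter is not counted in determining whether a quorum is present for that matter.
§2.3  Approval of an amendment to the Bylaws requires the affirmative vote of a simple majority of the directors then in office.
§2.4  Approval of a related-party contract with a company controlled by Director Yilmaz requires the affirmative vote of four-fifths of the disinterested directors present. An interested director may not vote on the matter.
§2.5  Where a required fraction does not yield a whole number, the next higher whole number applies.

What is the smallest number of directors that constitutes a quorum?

A majority of 23 is 12.

12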